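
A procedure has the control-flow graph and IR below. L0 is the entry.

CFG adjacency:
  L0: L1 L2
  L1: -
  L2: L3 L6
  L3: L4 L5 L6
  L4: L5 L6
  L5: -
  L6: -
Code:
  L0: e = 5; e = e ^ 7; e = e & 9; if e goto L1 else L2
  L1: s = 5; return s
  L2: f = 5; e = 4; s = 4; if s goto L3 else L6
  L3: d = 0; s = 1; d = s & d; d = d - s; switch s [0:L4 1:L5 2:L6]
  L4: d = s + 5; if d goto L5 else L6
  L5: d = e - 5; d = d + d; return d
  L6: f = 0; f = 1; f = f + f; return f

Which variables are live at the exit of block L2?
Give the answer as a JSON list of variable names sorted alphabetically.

Block summaries:
  L0: def={e} ue=∅
  L1: def={s} ue=∅
  L2: def={e,f,s} ue=∅
  L3: def={d,s} ue=∅
  L4: def={d} ue={s}
  L5: def={d} ue={e}
  L6: def={f} ue=∅

Live sets:
  L0: in=∅ out=∅
  L1: in=∅ out=∅
  L2: in=∅ out={e}
  L3: in={e} out={e,s}
  L4: in={e,s} out={e}
  L5: in={e} out=∅
  L6: in=∅ out=∅

live-out(L2) = ["e"]

Answer: ["e"]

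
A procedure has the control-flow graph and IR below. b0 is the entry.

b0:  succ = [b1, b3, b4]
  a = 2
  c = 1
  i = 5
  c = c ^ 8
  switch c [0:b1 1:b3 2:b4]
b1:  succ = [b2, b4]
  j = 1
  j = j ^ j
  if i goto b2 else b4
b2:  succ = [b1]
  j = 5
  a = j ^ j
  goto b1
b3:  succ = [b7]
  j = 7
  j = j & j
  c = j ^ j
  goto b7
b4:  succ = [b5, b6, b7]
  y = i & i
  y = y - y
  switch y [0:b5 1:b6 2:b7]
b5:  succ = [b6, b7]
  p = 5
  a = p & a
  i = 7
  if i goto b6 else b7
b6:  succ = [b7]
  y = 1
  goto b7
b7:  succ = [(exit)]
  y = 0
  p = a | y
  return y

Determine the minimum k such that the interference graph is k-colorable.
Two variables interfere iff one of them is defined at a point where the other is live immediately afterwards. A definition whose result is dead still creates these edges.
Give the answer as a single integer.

Answer: 3

Derivation:
def/use:
  b0: def={a,c,i} ue=∅
  b1: def={j} ue={i}
  b2: def={a,j} ue=∅
  b3: def={c,j} ue=∅
  b4: def={y} ue={i}
  b5: def={a,i,p} ue={a}
  b6: def={y} ue=∅
  b7: def={p,y} ue={a}

Liveness:
  b0 li=∅ lo={a,i}
  b1 li={a,i} lo={a,i}
  b2 li={i} lo={a,i}
  b3 li={a} lo={a}
  b4 li={a,i} lo={a}
  b5 li={a} lo={a}
  b6 li={a} lo={a}
  b7 li={a} lo=∅

Interfere edges:
  a — {c,i,j,p,y}
  c — {a,i}
  i — {a,c,j}
  j — {a,i}
  p — {a,y}
  y — {a,p}

Chromatic number:
  clique {a,c,i} ⇒ need ≥ 3
  assign a→R0 c→R2 i→R1 j→R2 p→R1 y→R2 — no edge inside a register ⇒ χ ≤ 3
  χ = 3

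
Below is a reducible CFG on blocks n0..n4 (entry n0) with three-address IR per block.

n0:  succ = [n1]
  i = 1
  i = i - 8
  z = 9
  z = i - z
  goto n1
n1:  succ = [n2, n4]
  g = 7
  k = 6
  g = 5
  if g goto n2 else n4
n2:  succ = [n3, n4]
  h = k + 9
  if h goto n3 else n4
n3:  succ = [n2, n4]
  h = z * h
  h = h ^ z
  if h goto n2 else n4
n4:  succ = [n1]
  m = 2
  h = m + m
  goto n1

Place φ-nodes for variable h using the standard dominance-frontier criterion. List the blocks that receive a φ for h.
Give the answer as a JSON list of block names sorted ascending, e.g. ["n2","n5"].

idom tree: n1←n0 n2←n1 n3←n2 n4←n1
Join-block Dom:
  n1: preds {n0,n4}: {n0} ∩ {n0,n1,n4} = {n0}; idom=n0
  n2: preds {n1,n3}: {n0,n1} ∩ {n0,n1,n2,n3} = {n0,n1}; idom=n1
  n4: preds {n1,n2,n3}: {n0,n1} ∩ {n0,n1,n2} ∩ {n0,n1,n2,n3} = {n0,n1}; idom=n1

DF walk-up:
  n1←n0: walk · to n0
  n1←n4: walk n4→n1 to n0
  n2←n1: walk · to n1
  n2←n3: walk n3→n2 to n1
  n4←n1: walk · to n1
  n4←n2: walk n2 to n1
  n4←n3: walk n3→n2 to n1
  n0 → ∅
  n1 → {n1}
  n2 → {n2,n4}
  n3 → {n2,n4}
  n4 → {n1}

φ for h: defs {n2,n3,n4}
  DF⁺ = {n1,n2,n4}

Answer: ["n1", "n2", "n4"]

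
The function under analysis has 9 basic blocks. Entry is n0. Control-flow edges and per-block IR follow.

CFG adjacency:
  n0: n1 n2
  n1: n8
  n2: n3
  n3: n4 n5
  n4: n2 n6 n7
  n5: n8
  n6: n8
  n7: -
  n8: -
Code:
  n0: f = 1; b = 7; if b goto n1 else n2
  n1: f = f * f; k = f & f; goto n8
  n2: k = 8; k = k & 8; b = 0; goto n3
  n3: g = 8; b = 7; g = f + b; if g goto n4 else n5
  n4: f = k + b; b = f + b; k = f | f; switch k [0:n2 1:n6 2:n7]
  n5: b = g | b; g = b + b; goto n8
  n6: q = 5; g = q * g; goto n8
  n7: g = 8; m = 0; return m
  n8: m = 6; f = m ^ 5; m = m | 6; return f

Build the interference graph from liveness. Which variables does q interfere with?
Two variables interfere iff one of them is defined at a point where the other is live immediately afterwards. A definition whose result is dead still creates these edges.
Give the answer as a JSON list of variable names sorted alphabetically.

def/use:
  n0 def {b,f} use ∅
  n1 def {f,k} use {f}
  n2 def {b,k} use ∅
  n3 def {b,g} use {f}
  n4 def {b,f,k} use {b,k}
  n5 def {b,g} use {b,g}
  n6 def {g,q} use {g}
  n7 def {g,m} use ∅
  n8 def {f,m} use ∅

Live sets:
  n0: in=∅ out={f}
  n1: in={f} out=∅
  n2: in={f} out={f,k}
  n3: in={f,k} out={b,g,k}
  n4: in={b,g,k} out={f,g}
  n5: in={b,g} out=∅
  n6: in={g} out=∅
  n7: in=∅ out=∅
  n8: in=∅ out=∅

Interfere edges:
  b↔{f,g,k}
  f↔{b,g,k,m}
  g↔{b,f,k,q}
  k↔{b,f,g}
  m↔{f}
  q↔{g}

N(q) = ["g"]

Answer: ["g"]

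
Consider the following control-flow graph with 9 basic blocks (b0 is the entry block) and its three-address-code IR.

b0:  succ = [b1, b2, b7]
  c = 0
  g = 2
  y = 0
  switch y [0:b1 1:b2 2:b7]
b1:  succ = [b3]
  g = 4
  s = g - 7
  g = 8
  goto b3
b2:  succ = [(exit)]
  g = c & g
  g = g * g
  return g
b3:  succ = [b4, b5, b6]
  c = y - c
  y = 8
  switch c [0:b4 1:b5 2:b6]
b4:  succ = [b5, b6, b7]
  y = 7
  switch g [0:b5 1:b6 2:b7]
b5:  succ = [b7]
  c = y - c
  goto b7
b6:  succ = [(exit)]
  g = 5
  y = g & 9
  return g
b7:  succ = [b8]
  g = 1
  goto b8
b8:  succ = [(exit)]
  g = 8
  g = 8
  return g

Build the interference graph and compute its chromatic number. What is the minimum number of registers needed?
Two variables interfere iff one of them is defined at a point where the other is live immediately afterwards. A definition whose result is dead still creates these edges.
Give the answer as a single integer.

def/use:
  b0: {c,g,y} / ∅
  b1: {g,s} / ∅
  b2: {g} / {c,g}
  b3: {c,y} / {c,y}
  b4: {y} / {g}
  b5: {c} / {c,y}
  b6: {g,y} / ∅
  b7: {g} / ∅
  b8: {g} / ∅

Backward fixpoint:
  b0: in=∅ out={c,g,y}
  b1: in={c,y} out={c,g,y}
  b2: in={c,g} out=∅
  b3: in={c,g,y} out={c,g,y}
  b4: in={c,g} out={c,y}
  b5: in={c,y} out=∅
  b6: in=∅ out=∅
  b7: in=∅ out=∅
  b8: in=∅ out=∅

Conflict graph:
  c↔{g,s,y}
  g↔{c,y}
  s↔{c,y}
  y↔{c,g,s}

Colouring:
  {c,g,y} pairwise interfere (3-clique) ⇒ χ ≥ 3
  assign c→r0 g→r2 s→r2 y→r1 — no edge inside a register ⇒ χ ≤ 3
  χ = 3

Answer: 3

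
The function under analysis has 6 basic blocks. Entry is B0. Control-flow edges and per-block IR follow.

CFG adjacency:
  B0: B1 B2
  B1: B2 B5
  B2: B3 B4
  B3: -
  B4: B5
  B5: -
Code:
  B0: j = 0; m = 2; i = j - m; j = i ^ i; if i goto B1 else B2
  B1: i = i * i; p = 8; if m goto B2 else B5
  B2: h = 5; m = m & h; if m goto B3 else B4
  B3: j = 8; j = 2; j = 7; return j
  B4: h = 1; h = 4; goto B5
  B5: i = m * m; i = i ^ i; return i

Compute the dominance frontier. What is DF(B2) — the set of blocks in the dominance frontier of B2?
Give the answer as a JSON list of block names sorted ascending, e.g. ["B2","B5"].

Answer: ["B5"]

Working:
idom tree: B1←B0 B2←B0 B3←B2 B4←B2 B5←B0
Dom∩ at merges:
  B2: preds {B0,B1}: {B0} ∩ {B0,B1} = {B0}; idom=B0
  B5: preds {B1,B4}: {B0,B1} ∩ {B0,B2,B4} = {B0}; idom=B0

Frontier:
  join B2 pred B0: · stop@B0
  join B2 pred B1: B1 stop@B0
  join B5 pred B1: B1 stop@B0
  join B5 pred B4: B4→B2 stop@B0
  B0: DF=∅
  B1: DF={B2,B5}
  B2: DF={B5}
  B3: DF=∅
  B4: DF={B5}
  B5: DF=∅

DF(B2) = ["B5"]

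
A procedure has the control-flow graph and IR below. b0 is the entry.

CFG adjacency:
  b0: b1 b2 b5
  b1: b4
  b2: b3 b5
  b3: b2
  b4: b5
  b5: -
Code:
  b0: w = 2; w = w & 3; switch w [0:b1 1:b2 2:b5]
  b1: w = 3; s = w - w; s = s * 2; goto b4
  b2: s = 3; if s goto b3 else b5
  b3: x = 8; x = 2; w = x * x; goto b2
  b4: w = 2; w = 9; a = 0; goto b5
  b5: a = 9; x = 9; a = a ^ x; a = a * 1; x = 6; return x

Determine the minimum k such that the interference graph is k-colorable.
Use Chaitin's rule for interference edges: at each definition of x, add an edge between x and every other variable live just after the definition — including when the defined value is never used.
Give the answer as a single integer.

Answer: 2

Working:
def/use:
  b0: {w} / ∅
  b1: {s,w} / ∅
  b2: {s} / ∅
  b3: {w,x} / ∅
  b4: {a,w} / ∅
  b5: {a,x} / ∅

Live sets:
  b0: in=∅ out=∅
  b1: in=∅ out=∅
  b2: in=∅ out=∅
  b3: in=∅ out=∅
  b4: in=∅ out=∅
  b5: in=∅ out=∅

Interference:
  a↔{x}
  s↔∅
  w↔∅
  x↔{a}

Registers:
  lower bound: {a,x} mutually conflict ⇒ χ ≥ 2
  2-colouring: R0={a,s,w}  R1={x}
  χ = 2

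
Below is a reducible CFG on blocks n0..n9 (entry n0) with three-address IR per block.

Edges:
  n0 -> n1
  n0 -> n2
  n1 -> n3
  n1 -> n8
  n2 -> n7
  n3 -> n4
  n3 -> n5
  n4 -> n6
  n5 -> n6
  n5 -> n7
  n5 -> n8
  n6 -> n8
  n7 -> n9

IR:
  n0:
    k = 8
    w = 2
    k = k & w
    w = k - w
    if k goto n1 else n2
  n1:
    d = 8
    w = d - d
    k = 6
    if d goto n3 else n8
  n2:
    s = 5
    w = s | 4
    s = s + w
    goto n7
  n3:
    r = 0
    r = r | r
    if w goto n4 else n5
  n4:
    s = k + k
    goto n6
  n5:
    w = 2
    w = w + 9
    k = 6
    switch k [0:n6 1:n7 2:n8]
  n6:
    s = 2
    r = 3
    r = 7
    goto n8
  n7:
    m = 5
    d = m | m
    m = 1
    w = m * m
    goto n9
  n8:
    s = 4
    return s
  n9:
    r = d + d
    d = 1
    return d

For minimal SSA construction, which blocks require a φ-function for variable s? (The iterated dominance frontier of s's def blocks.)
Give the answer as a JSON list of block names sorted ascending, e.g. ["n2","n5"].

idom tree: n1←n0 n2←n0 n3←n1 n4←n3 n5←n3 n6←n3 n7←n0 n8←n1 n9←n7
Dom at joins:
  n6: preds {n4,n5}: {n0,n1,n3,n4} ∩ {n0,n1,n3,n5} = {n0,n1,n3}; idom=n3
  n7: preds {n2,n5}: {n0,n2} ∩ {n0,n1,n3,n5} = {n0}; idom=n0
  n8: preds {n1,n5,n6}: {n0,n1} ∩ {n0,n1,n3,n5} ∩ {n0,n1,n3,n6} = {n0,n1}; idom=n1

DF walk-up:
  n6←n4: walk n4 to n3
  n6←n5: walk n5 to n3
  n7←n2: walk n2 to n0
  n7←n5: walk n5→n3→n1 to n0
  n8←n1: walk · to n1
  n8←n5: walk n5→n3 to n1
  n8←n6: walk n6→n3 to n1
  n0 → ∅
  n1 → {n7}
  n2 → {n7}
  n3 → {n7,n8}
  n4 → {n6}
  n5 → {n6,n7,n8}
  n6 → {n8}
  n7 → ∅
  n8 → ∅
  n9 → ∅

φ for s: defs {n2,n4,n6,n8}
  DF⁺ = {n6,n7,n8}

Answer: ["n6", "n7", "n8"]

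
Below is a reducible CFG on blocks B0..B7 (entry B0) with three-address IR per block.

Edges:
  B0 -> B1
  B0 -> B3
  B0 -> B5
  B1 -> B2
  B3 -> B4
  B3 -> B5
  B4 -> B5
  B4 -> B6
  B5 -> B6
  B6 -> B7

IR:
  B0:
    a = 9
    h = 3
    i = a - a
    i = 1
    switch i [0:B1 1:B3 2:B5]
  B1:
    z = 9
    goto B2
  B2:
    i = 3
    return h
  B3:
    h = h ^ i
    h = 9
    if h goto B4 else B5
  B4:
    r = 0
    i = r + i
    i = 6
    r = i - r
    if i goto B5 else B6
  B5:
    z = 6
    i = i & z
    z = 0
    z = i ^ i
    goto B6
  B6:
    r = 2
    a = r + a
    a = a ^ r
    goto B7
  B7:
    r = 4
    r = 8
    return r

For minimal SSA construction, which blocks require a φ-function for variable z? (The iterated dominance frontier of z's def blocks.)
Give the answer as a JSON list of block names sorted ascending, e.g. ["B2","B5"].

Answer: ["B6"]

Derivation:
idom tree: B1←B0 B2←B1 B3←B0 B4←B3 B5←B0 B6←B0 B7←B6
Dom at joins:
  B5: preds {B0,B3,B4}: {B0} ∩ {B0,B3} ∩ {B0,B3,B4} = {B0}; idom=B0
  B6: preds {B4,B5}: {B0,B3,B4} ∩ {B0,B5} = {B0}; idom=B0

DF derivation:
  join B5 pred B0: · stop@B0
  join B5 pred B3: B3 stop@B0
  join B5 pred B4: B4→B3 stop@B0
  join B6 pred B4: B4→B3 stop@B0
  join B6 pred B5: B5 stop@B0
  B0: DF=∅
  B1: DF=∅
  B2: DF=∅
  B3: DF={B5,B6}
  B4: DF={B5,B6}
  B5: DF={B6}
  B6: DF=∅
  B7: DF=∅

φ for z: defs {B1,B5}
  DF⁺ = {B6}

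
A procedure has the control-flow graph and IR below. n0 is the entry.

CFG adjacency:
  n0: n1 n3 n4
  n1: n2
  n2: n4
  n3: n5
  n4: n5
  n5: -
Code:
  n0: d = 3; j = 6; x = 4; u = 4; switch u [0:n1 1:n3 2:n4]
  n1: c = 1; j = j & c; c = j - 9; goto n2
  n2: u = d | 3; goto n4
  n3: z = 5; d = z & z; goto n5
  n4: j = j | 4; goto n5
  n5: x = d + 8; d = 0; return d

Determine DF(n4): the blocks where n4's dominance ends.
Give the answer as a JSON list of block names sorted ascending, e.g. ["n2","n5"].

Answer: ["n5"]

Working:
idom tree: n1←n0 n2←n1 n3←n0 n4←n0 n5←n0
Join-block Dom:
  n4: preds {n0,n2}: {n0} ∩ {n0,n1,n2} = {n0}; idom=n0
  n5: preds {n3,n4}: {n0,n3} ∩ {n0,n4} = {n0}; idom=n0

DF derivation:
  join n4 pred n0: · stop@n0
  join n4 pred n2: n2→n1 stop@n0
  join n5 pred n3: n3 stop@n0
  join n5 pred n4: n4 stop@n0
  n0 → ∅
  n1 → {n4}
  n2 → {n4}
  n3 → {n5}
  n4 → {n5}
  n5 → ∅

DF(n4) = ["n5"]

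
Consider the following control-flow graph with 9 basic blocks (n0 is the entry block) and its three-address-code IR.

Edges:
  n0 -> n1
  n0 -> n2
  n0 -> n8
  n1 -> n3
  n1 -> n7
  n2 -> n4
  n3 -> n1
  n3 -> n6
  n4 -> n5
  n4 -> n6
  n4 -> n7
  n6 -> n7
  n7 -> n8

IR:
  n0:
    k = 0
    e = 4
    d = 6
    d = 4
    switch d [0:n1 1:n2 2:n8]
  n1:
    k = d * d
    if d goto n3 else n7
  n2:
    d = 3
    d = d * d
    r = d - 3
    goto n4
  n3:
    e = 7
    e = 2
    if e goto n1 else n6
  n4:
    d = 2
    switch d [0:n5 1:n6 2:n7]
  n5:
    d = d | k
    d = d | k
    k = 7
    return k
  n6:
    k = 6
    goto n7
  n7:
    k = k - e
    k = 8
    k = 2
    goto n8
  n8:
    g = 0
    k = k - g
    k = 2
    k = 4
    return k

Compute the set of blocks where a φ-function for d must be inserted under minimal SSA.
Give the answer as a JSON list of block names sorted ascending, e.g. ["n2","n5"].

idom tree: n1←n0 n2←n0 n3←n1 n4←n2 n5←n4 n6←n0 n7←n0 n8←n0
Dom at joins:
  n1: preds {n0,n3}: {n0} ∩ {n0,n1,n3} = {n0}; idom=n0
  n6: preds {n3,n4}: {n0,n1,n3} ∩ {n0,n2,n4} = {n0}; idom=n0
  n7: preds {n1,n4,n6}: {n0,n1} ∩ {n0,n2,n4} ∩ {n0,n6} = {n0}; idom=n0
  n8: preds {n0,n7}: {n0} ∩ {n0,n7} = {n0}; idom=n0

DF walk-up:
  n1←n0: walk · to n0
  n1←n3: walk n3→n1 to n0
  n6←n3: walk n3→n1 to n0
  n6←n4: walk n4→n2 to n0
  n7←n1: walk n1 to n0
  n7←n4: walk n4→n2 to n0
  n7←n6: walk n6 to n0
  n8←n0: walk · to n0
  n8←n7: walk n7 to n0
  n0 → ∅
  n1 → {n1,n6,n7}
  n2 → {n6,n7}
  n3 → {n1,n6}
  n4 → {n6,n7}
  n5 → ∅
  n6 → {n7}
  n7 → {n8}
  n8 → ∅

φ for d: defs {n0,n2,n4,n5}
  DF⁺ = {n6,n7,n8}

Answer: ["n6", "n7", "n8"]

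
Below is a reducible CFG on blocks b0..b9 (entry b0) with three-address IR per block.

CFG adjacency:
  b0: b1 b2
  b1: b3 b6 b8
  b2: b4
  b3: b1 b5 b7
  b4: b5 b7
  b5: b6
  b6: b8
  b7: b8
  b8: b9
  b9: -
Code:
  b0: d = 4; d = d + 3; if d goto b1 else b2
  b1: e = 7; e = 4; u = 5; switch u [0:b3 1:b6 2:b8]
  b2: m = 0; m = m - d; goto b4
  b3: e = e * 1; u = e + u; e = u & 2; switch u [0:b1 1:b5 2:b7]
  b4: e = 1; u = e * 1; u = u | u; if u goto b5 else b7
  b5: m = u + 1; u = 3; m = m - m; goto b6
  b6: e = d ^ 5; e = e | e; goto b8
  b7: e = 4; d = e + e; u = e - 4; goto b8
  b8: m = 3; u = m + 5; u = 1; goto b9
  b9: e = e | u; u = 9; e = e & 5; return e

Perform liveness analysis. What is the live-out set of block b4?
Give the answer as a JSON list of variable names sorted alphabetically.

def/use:
  b0 def {d} use ∅
  b1 def {e,u} use ∅
  b2 def {m} use {d}
  b3 def {e,u} use {e,u}
  b4 def {e,u} use ∅
  b5 def {m,u} use {u}
  b6 def {e} use {d}
  b7 def {d,e,u} use ∅
  b8 def {m,u} use ∅
  b9 def {e,u} use {e,u}

Liveness:
  live b0: ∅→{d}
  live b1: {d}→{d,e,u}
  live b2: {d}→{d}
  live b3: {d,e,u}→{d,u}
  live b4: {d}→{d,u}
  live b5: {d,u}→{d}
  live b6: {d}→{e}
  live b7: ∅→{e}
  live b8: {e}→{e,u}
  live b9: {e,u}→∅

live-out(b4) = ["d", "u"]

Answer: ["d", "u"]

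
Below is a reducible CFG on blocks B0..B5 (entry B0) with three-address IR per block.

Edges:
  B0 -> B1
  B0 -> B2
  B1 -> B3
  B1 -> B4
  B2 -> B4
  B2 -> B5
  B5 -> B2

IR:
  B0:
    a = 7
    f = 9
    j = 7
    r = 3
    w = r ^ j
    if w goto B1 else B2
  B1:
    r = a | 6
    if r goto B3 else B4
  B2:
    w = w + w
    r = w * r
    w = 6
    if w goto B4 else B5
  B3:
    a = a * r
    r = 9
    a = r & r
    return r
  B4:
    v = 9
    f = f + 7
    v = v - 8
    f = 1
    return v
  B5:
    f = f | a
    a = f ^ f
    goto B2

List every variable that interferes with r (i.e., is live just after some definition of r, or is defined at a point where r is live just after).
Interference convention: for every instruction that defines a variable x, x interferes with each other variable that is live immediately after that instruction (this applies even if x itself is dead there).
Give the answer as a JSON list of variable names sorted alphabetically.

Answer: ["a", "f", "j", "w"]

Analysis:
Block summaries:
  B0: {a,f,j,r,w} / ∅
  B1: {r} / {a}
  B2: {r,w} / {r,w}
  B3: {a,r} / {a,r}
  B4: {f,v} / {f}
  B5: {a,f} / {a,f}

Live sets:
  live B0: ∅→{a,f,r,w}
  live B1: {a,f}→{a,f,r}
  live B2: {a,f,r,w}→{a,f,r,w}
  live B3: {a,r}→∅
  live B4: {f}→∅
  live B5: {a,f,r,w}→{a,f,r,w}

Interference:
  a — {f,j,r,w}
  f — {a,j,r,v,w}
  j — {a,f,r}
  r — {a,f,j,w}
  v — {f}
  w — {a,f,r}

N(r) = ["a", "f", "j", "w"]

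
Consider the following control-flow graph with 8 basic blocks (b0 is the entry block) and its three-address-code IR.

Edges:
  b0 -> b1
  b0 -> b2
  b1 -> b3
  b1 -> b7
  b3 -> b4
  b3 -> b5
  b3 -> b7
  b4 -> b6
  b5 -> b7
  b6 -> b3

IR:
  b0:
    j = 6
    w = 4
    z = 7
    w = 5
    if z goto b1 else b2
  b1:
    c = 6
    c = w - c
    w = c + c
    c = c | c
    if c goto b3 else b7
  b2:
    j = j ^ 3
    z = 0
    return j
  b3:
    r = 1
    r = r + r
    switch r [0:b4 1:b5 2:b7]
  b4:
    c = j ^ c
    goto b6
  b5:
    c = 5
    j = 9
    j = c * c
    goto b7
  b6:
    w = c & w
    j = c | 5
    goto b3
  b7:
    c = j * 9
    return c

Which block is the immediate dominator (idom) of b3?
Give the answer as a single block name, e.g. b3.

Answer: b1

Derivation:
idom tree: b1←b0 b2←b0 b3←b1 b4←b3 b5←b3 b6←b4 b7←b1
Join-block Dom:
  b3: preds {b1,b6}: {b0,b1} ∩ {b0,b1,b3,b4,b6} = {b0,b1}; idom=b1
  b7: preds {b1,b3,b5}: {b0,b1} ∩ {b0,b1,b3} ∩ {b0,b1,b3,b5} = {b0,b1}; idom=b1

idom(b3) = b1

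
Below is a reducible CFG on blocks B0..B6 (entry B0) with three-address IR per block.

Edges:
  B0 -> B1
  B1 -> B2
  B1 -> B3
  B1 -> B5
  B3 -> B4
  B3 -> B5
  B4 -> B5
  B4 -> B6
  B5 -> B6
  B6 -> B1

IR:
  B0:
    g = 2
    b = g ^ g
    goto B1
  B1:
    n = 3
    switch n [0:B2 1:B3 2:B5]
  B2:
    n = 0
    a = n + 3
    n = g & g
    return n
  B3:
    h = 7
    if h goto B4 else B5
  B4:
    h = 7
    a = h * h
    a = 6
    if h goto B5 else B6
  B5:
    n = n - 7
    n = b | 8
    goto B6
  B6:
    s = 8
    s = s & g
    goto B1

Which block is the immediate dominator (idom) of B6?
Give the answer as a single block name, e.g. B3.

idom tree: B1←B0 B2←B1 B3←B1 B4←B3 B5←B1 B6←B1
Dom∩ at merges:
  B1: preds {B0,B6}: {B0} ∩ {B0,B1,B6} = {B0}; idom=B0
  B5: preds {B1,B3,B4}: {B0,B1} ∩ {B0,B1,B3} ∩ {B0,B1,B3,B4} = {B0,B1}; idom=B1
  B6: preds {B4,B5}: {B0,B1,B3,B4} ∩ {B0,B1,B5} = {B0,B1}; idom=B1

idom(B6) = B1

Answer: B1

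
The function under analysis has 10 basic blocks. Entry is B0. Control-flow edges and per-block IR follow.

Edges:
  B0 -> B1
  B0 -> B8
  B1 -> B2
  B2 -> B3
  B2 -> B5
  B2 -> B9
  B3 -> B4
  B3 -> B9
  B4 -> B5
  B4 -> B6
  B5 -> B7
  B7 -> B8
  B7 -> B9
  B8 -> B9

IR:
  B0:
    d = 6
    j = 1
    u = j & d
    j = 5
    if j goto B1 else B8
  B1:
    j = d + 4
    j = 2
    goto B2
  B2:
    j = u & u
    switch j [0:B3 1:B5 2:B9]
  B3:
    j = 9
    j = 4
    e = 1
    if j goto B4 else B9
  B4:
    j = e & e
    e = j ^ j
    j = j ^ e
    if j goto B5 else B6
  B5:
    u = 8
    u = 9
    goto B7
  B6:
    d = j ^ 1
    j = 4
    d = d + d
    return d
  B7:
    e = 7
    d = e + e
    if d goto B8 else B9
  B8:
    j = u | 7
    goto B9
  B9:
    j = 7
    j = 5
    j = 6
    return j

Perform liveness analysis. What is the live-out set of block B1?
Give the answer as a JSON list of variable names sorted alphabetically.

Answer: ["u"]

Derivation:
Block summaries:
  B0 def {d,j,u} use ∅
  B1 def {j} use {d}
  B2 def {j} use {u}
  B3 def {e,j} use ∅
  B4 def {e,j} use {e}
  B5 def {u} use ∅
  B6 def {d,j} use {j}
  B7 def {d,e} use ∅
  B8 def {j} use {u}
  B9 def {j} use ∅

Backward fixpoint:
  B0: in=∅ out={d,u}
  B1: in={d,u} out={u}
  B2: in={u} out=∅
  B3: in=∅ out={e}
  B4: in={e} out={j}
  B5: in=∅ out={u}
  B6: in={j} out=∅
  B7: in={u} out={u}
  B8: in={u} out=∅
  B9: in=∅ out=∅

live-out(B1) = ["u"]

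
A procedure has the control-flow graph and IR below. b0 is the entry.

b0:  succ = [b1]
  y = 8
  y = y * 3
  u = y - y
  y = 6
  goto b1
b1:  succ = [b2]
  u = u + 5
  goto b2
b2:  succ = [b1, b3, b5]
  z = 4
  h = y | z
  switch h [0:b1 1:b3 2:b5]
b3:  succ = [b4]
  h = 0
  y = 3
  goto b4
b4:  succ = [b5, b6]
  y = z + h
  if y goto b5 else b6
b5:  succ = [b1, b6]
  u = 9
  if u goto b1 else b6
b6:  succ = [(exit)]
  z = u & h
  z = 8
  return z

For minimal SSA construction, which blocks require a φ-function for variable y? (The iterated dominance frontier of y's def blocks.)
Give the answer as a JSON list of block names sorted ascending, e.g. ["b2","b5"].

Answer: ["b1", "b5", "b6"]

Working:
idom tree: b1←b0 b2←b1 b3←b2 b4←b3 b5←b2 b6←b2
Dom at joins:
  b1: preds {b0,b2,b5}: {b0} ∩ {b0,b1,b2} ∩ {b0,b1,b2,b5} = {b0}; idom=b0
  b5: preds {b2,b4}: {b0,b1,b2} ∩ {b0,b1,b2,b3,b4} = {b0,b1,b2}; idom=b2
  b6: preds {b4,b5}: {b0,b1,b2,b3,b4} ∩ {b0,b1,b2,b5} = {b0,b1,b2}; idom=b2

DF walk-up:
  join b1 pred b0: · stop@b0
  join b1 pred b2: b2→b1 stop@b0
  join b1 pred b5: b5→b2→b1 stop@b0
  join b5 pred b2: · stop@b2
  join b5 pred b4: b4→b3 stop@b2
  join b6 pred b4: b4→b3 stop@b2
  join b6 pred b5: b5 stop@b2
  b0: DF=∅
  b1: DF={b1}
  b2: DF={b1}
  b3: DF={b5,b6}
  b4: DF={b5,b6}
  b5: DF={b1,b6}
  b6: DF=∅

φ for y: defs {b0,b3,b4}
  DF⁺ = {b1,b5,b6}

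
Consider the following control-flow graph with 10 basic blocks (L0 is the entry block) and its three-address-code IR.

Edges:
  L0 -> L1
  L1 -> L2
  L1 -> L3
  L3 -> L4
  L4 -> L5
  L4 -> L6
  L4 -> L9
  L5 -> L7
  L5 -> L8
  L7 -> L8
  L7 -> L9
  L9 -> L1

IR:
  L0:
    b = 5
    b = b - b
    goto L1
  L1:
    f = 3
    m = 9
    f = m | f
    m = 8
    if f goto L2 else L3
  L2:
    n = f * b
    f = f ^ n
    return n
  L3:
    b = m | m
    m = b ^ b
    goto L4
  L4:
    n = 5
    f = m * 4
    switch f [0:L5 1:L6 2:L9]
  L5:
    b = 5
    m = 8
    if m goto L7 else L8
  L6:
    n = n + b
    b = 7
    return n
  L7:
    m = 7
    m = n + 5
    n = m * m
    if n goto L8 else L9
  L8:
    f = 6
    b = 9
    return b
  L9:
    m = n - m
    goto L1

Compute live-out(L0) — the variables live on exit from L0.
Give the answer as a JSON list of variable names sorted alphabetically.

Block summaries:
  L0: {b} / ∅
  L1: {f,m} / ∅
  L2: {f,n} / {b,f}
  L3: {b,m} / {m}
  L4: {f,n} / {m}
  L5: {b,m} / ∅
  L6: {b,n} / {b,n}
  L7: {m,n} / {n}
  L8: {b,f} / ∅
  L9: {m} / {m,n}

Live sets:
  live L0: ∅→{b}
  live L1: {b}→{b,f,m}
  live L2: {b,f}→∅
  live L3: {m}→{b,m}
  live L4: {b,m}→{b,m,n}
  live L5: {n}→{b,n}
  live L6: {b,n}→∅
  live L7: {b,n}→{b,m,n}
  live L8: ∅→∅
  live L9: {b,m,n}→{b}

live-out(L0) = ["b"]

Answer: ["b"]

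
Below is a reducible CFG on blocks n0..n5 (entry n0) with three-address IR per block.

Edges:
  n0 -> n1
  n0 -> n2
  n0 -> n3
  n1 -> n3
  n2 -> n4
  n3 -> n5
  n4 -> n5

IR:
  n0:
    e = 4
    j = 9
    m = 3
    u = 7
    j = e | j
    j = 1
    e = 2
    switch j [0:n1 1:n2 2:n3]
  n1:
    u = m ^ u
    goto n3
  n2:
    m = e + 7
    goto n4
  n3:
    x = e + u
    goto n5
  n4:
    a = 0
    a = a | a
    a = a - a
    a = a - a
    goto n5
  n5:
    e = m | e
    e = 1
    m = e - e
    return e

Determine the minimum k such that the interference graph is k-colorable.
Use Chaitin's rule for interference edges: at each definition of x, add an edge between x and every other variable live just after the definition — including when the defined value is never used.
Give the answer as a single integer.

def/use:
  n0 def {e,j,m,u} use ∅
  n1 def {u} use {m,u}
  n2 def {m} use {e}
  n3 def {x} use {e,u}
  n4 def {a} use ∅
  n5 def {e,m} use {e,m}

Live sets:
  live n0: ∅→{e,m,u}
  live n1: {e,m,u}→{e,m,u}
  live n2: {e}→{e,m}
  live n3: {e,m,u}→{e,m}
  live n4: {e,m}→{e,m}
  live n5: {e,m}→∅

Conflict graph:
  a — {e,m}
  e — {a,j,m,u,x}
  j — {e,m,u}
  m — {a,e,j,u,x}
  u — {e,j,m}
  x — {e,m}

Registers:
  clique {e,j,m,u} ⇒ need ≥ 4
  4-colouring: c0={e}  c1={m}  c2={a,j,x}  c3={u}
  χ = 4

Answer: 4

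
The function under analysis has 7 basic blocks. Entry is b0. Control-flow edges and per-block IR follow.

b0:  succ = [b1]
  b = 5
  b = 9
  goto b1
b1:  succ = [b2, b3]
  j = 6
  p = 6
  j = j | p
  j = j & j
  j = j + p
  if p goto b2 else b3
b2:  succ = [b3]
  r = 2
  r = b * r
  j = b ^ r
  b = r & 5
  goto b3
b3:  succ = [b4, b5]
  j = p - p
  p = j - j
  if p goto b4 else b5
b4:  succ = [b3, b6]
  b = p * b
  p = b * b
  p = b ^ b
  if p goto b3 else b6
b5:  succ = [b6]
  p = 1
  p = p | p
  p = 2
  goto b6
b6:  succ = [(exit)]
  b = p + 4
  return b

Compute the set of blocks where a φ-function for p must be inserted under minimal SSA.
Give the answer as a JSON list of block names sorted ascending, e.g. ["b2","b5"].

Answer: ["b3", "b6"]

Derivation:
idom tree: b1←b0 b2←b1 b3←b1 b4←b3 b5←b3 b6←b3
Dom at joins:
  b3: preds {b1,b2,b4}: {b0,b1} ∩ {b0,b1,b2} ∩ {b0,b1,b3,b4} = {b0,b1}; idom=b1
  b6: preds {b4,b5}: {b0,b1,b3,b4} ∩ {b0,b1,b3,b5} = {b0,b1,b3}; idom=b3

Frontier:
  join b3 pred b1: · stop@b1
  join b3 pred b2: b2 stop@b1
  join b3 pred b4: b4→b3 stop@b1
  join b6 pred b4: b4 stop@b3
  join b6 pred b5: b5 stop@b3
  b0: DF=∅
  b1: DF=∅
  b2: DF={b3}
  b3: DF={b3}
  b4: DF={b3,b6}
  b5: DF={b6}
  b6: DF=∅

φ for p: defs {b1,b3,b4,b5}
  DF⁺ = {b3,b6}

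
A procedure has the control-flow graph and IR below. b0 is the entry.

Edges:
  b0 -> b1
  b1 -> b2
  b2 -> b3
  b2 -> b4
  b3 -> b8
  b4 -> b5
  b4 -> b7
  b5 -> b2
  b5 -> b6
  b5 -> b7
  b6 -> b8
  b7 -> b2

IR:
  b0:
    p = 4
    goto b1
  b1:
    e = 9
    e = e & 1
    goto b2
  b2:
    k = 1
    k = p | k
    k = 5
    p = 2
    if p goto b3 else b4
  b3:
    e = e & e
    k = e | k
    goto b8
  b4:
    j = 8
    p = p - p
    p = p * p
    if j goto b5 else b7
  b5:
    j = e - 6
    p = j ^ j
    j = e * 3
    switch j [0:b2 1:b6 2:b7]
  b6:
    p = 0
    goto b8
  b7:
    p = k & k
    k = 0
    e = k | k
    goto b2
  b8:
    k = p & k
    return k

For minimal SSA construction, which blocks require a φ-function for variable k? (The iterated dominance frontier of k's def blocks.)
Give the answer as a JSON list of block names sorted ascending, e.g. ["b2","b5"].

Answer: ["b2", "b8"]

Derivation:
idom tree: b1←b0 b2←b1 b3←b2 b4←b2 b5←b4 b6←b5 b7←b4 b8←b2
Dom at joins:
  b2: preds {b1,b5,b7}: {b0,b1} ∩ {b0,b1,b2,b4,b5} ∩ {b0,b1,b2,b4,b7} = {b0,b1}; idom=b1
  b7: preds {b4,b5}: {b0,b1,b2,b4} ∩ {b0,b1,b2,b4,b5} = {b0,b1,b2,b4}; idom=b4
  b8: preds {b3,b6}: {b0,b1,b2,b3} ∩ {b0,b1,b2,b4,b5,b6} = {b0,b1,b2}; idom=b2

Frontier:
  join b2 pred b1: · stop@b1
  join b2 pred b5: b5→b4→b2 stop@b1
  join b2 pred b7: b7→b4→b2 stop@b1
  join b7 pred b4: · stop@b4
  join b7 pred b5: b5 stop@b4
  join b8 pred b3: b3 stop@b2
  join b8 pred b6: b6→b5→b4 stop@b2
  b0: DF=∅
  b1: DF=∅
  b2: DF={b2}
  b3: DF={b8}
  b4: DF={b2,b8}
  b5: DF={b2,b7,b8}
  b6: DF={b8}
  b7: DF={b2}
  b8: DF=∅

φ for k: defs {b2,b3,b7,b8}
  DF⁺ = {b2,b8}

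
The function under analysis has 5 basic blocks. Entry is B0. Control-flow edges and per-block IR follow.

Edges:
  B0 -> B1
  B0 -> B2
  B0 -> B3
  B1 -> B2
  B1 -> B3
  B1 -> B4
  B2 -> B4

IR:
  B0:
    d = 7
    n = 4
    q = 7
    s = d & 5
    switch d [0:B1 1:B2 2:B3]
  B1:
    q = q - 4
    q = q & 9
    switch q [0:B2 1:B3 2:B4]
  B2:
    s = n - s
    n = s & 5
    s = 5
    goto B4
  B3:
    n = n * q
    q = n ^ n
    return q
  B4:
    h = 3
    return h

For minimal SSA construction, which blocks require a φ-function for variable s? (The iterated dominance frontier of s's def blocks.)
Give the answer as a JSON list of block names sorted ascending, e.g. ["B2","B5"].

idom tree: B1←B0 B2←B0 B3←B0 B4←B0
Join-block Dom:
  B2: preds {B0,B1}: {B0} ∩ {B0,B1} = {B0}; idom=B0
  B3: preds {B0,B1}: {B0} ∩ {B0,B1} = {B0}; idom=B0
  B4: preds {B1,B2}: {B0,B1} ∩ {B0,B2} = {B0}; idom=B0

DF derivation:
  B2←B0: walk · to B0
  B2←B1: walk B1 to B0
  B3←B0: walk · to B0
  B3←B1: walk B1 to B0
  B4←B1: walk B1 to B0
  B4←B2: walk B2 to B0
  DF(B0)=∅
  DF(B1)={B2,B3,B4}
  DF(B2)={B4}
  DF(B3)=∅
  DF(B4)=∅

φ for s: defs {B0,B2}
  DF⁺ = {B4}

Answer: ["B4"]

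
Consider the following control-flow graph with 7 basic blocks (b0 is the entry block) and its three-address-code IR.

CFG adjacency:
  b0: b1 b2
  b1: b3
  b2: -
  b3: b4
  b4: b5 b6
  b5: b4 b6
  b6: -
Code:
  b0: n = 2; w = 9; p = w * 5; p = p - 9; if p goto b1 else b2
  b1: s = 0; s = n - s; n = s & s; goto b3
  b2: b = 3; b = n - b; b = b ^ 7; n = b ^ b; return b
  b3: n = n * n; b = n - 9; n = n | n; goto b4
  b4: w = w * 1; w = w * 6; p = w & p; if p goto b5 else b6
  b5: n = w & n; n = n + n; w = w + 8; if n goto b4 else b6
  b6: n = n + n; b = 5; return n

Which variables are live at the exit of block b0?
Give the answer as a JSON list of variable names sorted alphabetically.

Per-block:
  b0 def {n,p,w} use ∅
  b1 def {n,s} use {n}
  b2 def {b,n} use {n}
  b3 def {b,n} use {n}
  b4 def {p,w} use {p,w}
  b5 def {n,w} use {n,w}
  b6 def {b,n} use {n}

Backward fixpoint:
  b0: in=∅ out={n,p,w}
  b1: in={n,p,w} out={n,p,w}
  b2: in={n} out=∅
  b3: in={n,p,w} out={n,p,w}
  b4: in={n,p,w} out={n,p,w}
  b5: in={n,p,w} out={n,p,w}
  b6: in={n} out=∅

live-out(b0) = ["n", "p", "w"]

Answer: ["n", "p", "w"]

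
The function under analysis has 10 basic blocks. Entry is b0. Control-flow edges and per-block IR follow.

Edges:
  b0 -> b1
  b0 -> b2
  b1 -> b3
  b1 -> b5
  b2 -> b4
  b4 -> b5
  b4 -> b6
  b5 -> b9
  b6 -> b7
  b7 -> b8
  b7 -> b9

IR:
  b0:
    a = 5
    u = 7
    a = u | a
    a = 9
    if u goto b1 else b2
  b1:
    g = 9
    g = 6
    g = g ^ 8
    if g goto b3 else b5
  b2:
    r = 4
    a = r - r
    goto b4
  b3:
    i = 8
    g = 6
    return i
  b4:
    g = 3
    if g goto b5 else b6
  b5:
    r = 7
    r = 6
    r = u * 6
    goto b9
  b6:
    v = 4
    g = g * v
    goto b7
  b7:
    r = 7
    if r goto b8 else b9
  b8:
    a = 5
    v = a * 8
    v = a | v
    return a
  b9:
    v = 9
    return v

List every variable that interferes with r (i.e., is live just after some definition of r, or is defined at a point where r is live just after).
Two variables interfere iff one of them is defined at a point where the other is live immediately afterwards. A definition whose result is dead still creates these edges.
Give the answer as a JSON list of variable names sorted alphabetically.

Answer: ["u"]

Working:
def/use:
  b0 def {a,u} use ∅
  b1 def {g} use ∅
  b2 def {a,r} use ∅
  b3 def {g,i} use ∅
  b4 def {g} use ∅
  b5 def {r} use {u}
  b6 def {g,v} use {g}
  b7 def {r} use ∅
  b8 def {a,v} use ∅
  b9 def {v} use ∅

Backward fixpoint:
  b0 li=∅ lo={u}
  b1 li={u} lo={u}
  b2 li={u} lo={u}
  b3 li=∅ lo=∅
  b4 li={u} lo={g,u}
  b5 li={u} lo=∅
  b6 li={g} lo=∅
  b7 li=∅ lo=∅
  b8 li=∅ lo=∅
  b9 li=∅ lo=∅

Interference:
  a↔{u,v}
  g↔{i,u,v}
  i↔{g}
  r↔{u}
  u↔{a,g,r}
  v↔{a,g}

N(r) = ["u"]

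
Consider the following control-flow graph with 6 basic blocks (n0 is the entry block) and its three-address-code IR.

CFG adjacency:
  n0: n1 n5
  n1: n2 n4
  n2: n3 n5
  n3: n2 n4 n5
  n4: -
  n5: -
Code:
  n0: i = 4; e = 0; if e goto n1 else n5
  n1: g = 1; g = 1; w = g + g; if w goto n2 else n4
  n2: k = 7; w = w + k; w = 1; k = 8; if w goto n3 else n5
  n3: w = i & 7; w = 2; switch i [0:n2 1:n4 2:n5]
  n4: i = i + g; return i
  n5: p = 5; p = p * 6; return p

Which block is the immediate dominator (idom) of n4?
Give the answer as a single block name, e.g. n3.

idom tree: n1←n0 n2←n1 n3←n2 n4←n1 n5←n0
Join-block Dom:
  n2: preds {n1,n3}: {n0,n1} ∩ {n0,n1,n2,n3} = {n0,n1}; idom=n1
  n4: preds {n1,n3}: {n0,n1} ∩ {n0,n1,n2,n3} = {n0,n1}; idom=n1
  n5: preds {n0,n2,n3}: {n0} ∩ {n0,n1,n2} ∩ {n0,n1,n2,n3} = {n0}; idom=n0

idom(n4) = n1

Answer: n1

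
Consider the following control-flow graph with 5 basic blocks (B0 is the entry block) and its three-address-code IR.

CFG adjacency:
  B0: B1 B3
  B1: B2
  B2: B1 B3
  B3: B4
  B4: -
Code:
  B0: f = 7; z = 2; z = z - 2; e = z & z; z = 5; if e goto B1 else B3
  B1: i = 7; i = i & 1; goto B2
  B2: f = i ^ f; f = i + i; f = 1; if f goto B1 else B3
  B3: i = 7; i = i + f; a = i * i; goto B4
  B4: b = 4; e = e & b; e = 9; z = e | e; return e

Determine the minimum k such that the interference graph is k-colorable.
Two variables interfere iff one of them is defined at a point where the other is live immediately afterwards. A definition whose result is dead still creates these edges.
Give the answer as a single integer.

def/use:
  B0 def {e,f,z} use ∅
  B1 def {i} use ∅
  B2 def {f} use {f,i}
  B3 def {a,i} use {f}
  B4 def {b,e,z} use {e}

Backward fixpoint:
  B0 li=∅ lo={e,f}
  B1 li={e,f} lo={e,f,i}
  B2 li={e,f,i} lo={e,f}
  B3 li={e,f} lo={e}
  B4 li={e} lo=∅

Interference:
  a — {e}
  b — {e}
  e — {a,b,f,i,z}
  f — {e,i,z}
  i — {e,f}
  z — {e,f}

Colouring:
  lower bound: {e,f,i} mutually conflict ⇒ χ ≥ 3
  assign a→c1 b→c1 e→c0 f→c1 i→c2 z→c2 — no edge inside a register ⇒ χ ≤ 3
  χ = 3

Answer: 3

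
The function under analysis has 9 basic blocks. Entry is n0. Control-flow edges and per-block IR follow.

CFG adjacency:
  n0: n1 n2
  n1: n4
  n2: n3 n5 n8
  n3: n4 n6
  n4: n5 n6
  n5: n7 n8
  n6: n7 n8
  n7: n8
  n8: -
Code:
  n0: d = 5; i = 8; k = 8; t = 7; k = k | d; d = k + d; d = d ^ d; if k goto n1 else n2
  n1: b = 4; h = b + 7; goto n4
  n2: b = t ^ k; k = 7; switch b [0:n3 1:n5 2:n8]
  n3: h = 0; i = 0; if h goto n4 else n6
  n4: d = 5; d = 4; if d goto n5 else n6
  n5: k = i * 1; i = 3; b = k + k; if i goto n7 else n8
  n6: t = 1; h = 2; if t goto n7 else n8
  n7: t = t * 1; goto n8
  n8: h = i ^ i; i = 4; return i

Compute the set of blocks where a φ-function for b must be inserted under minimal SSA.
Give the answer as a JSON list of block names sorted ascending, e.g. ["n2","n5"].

idom tree: n1←n0 n2←n0 n3←n2 n4←n0 n5←n0 n6←n0 n7←n0 n8←n0
Dom at joins:
  n4: preds {n1,n3}: {n0,n1} ∩ {n0,n2,n3} = {n0}; idom=n0
  n5: preds {n2,n4}: {n0,n2} ∩ {n0,n4} = {n0}; idom=n0
  n6: preds {n3,n4}: {n0,n2,n3} ∩ {n0,n4} = {n0}; idom=n0
  n7: preds {n5,n6}: {n0,n5} ∩ {n0,n6} = {n0}; idom=n0
  n8: preds {n2,n5,n6,n7}: {n0,n2} ∩ {n0,n5} ∩ {n0,n6} ∩ {n0,n7} = {n0}; idom=n0

DF derivation:
  join n4 pred n1: n1 stop@n0
  join n4 pred n3: n3→n2 stop@n0
  join n5 pred n2: n2 stop@n0
  join n5 pred n4: n4 stop@n0
  join n6 pred n3: n3→n2 stop@n0
  join n6 pred n4: n4 stop@n0
  join n7 pred n5: n5 stop@n0
  join n7 pred n6: n6 stop@n0
  join n8 pred n2: n2 stop@n0
  join n8 pred n5: n5 stop@n0
  join n8 pred n6: n6 stop@n0
  join n8 pred n7: n7 stop@n0
  DF(n0)=∅
  DF(n1)={n4}
  DF(n2)={n4,n5,n6,n8}
  DF(n3)={n4,n6}
  DF(n4)={n5,n6}
  DF(n5)={n7,n8}
  DF(n6)={n7,n8}
  DF(n7)={n8}
  DF(n8)=∅

φ for b: defs {n1,n2,n5}
  DF⁺ = {n4,n5,n6,n7,n8}

Answer: ["n4", "n5", "n6", "n7", "n8"]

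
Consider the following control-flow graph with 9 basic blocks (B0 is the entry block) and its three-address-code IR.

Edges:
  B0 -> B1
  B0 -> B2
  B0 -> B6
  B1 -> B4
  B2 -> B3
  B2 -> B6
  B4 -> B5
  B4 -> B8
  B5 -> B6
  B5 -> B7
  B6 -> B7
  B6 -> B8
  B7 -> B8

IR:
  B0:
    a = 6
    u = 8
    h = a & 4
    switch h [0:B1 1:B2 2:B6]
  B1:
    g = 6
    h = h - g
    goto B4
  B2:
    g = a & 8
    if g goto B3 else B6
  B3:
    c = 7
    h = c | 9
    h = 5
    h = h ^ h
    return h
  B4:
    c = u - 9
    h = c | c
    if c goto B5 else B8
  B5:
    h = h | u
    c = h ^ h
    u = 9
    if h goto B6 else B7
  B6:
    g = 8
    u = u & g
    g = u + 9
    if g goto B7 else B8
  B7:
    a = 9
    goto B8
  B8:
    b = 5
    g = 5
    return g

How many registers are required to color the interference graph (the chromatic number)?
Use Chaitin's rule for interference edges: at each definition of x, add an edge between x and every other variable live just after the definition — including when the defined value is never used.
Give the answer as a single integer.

def/use:
  B0: {a,h,u} / ∅
  B1: {g,h} / {h}
  B2: {g} / {a}
  B3: {c,h} / ∅
  B4: {c,h} / {u}
  B5: {c,h,u} / {h,u}
  B6: {g,u} / {u}
  B7: {a} / ∅
  B8: {b,g} / ∅

Live sets:
  B0 li=∅ lo={a,h,u}
  B1 li={h,u} lo={u}
  B2 li={a,u} lo={u}
  B3 li=∅ lo=∅
  B4 li={u} lo={h,u}
  B5 li={h,u} lo={u}
  B6 li={u} lo=∅
  B7 li=∅ lo=∅
  B8 li=∅ lo=∅

Interference:
  a — {h,u}
  b — ∅
  c — {h,u}
  g — {h,u}
  h — {a,c,g,u}
  u — {a,c,g,h}

Colouring:
  lower bound: {a,h,u} mutually conflict ⇒ χ ≥ 3
  3-colouring: c0={b,h}  c1={u}  c2={a,c,g}
  χ = 3

Answer: 3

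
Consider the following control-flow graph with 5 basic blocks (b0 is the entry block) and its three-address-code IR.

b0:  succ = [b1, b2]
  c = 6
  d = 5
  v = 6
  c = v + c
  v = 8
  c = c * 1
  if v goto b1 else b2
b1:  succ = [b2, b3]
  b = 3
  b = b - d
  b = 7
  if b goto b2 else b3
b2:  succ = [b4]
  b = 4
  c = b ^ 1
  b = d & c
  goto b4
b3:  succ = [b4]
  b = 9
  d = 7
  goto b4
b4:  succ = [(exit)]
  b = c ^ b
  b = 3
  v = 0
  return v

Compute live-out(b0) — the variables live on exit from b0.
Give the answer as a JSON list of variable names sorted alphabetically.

Answer: ["c", "d"]

Derivation:
Per-block:
  b0: def={c,d,v} ue=∅
  b1: def={b} ue={d}
  b2: def={b,c} ue={d}
  b3: def={b,d} ue=∅
  b4: def={b,v} ue={b,c}

Live sets:
  live b0: ∅→{c,d}
  live b1: {c,d}→{c,d}
  live b2: {d}→{b,c}
  live b3: {c}→{b,c}
  live b4: {b,c}→∅

live-out(b0) = ["c", "d"]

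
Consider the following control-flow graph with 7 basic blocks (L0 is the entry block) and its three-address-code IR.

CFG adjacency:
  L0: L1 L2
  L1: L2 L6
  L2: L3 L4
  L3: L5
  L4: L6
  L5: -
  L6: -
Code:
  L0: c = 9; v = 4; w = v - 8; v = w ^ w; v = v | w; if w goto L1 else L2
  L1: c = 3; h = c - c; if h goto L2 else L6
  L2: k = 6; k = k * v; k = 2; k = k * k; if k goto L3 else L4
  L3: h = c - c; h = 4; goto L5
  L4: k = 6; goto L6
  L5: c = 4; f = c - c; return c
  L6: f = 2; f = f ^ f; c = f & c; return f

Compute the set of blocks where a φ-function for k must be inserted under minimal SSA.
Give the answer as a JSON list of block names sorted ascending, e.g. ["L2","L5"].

idom tree: L1←L0 L2←L0 L3←L2 L4←L2 L5←L3 L6←L0
Dom at joins:
  L2: preds {L0,L1}: {L0} ∩ {L0,L1} = {L0}; idom=L0
  L6: preds {L1,L4}: {L0,L1} ∩ {L0,L2,L4} = {L0}; idom=L0

Frontier:
  join L2 pred L0: · stop@L0
  join L2 pred L1: L1 stop@L0
  join L6 pred L1: L1 stop@L0
  join L6 pred L4: L4→L2 stop@L0
  L0: DF=∅
  L1: DF={L2,L6}
  L2: DF={L6}
  L3: DF=∅
  L4: DF={L6}
  L5: DF=∅
  L6: DF=∅

φ for k: defs {L2,L4}
  DF⁺ = {L6}

Answer: ["L6"]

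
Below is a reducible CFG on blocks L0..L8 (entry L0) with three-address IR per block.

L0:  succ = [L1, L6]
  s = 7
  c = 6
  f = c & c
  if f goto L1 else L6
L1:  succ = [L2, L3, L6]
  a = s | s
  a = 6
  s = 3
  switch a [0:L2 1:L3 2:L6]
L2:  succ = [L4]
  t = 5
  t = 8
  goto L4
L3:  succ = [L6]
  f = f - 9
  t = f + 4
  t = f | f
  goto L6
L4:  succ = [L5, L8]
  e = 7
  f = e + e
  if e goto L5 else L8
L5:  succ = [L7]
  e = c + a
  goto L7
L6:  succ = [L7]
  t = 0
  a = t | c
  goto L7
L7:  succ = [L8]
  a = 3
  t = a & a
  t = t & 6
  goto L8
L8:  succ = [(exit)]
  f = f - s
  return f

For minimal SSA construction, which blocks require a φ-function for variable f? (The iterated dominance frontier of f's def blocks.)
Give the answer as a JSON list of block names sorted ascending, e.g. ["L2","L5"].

idom tree: L1←L0 L2←L1 L3←L1 L4←L2 L5←L4 L6←L0 L7←L0 L8←L0
Dom at joins:
  L6: preds {L0,L1,L3}: {L0} ∩ {L0,L1} ∩ {L0,L1,L3} = {L0}; idom=L0
  L7: preds {L5,L6}: {L0,L1,L2,L4,L5} ∩ {L0,L6} = {L0}; idom=L0
  L8: preds {L4,L7}: {L0,L1,L2,L4} ∩ {L0,L7} = {L0}; idom=L0

Frontier:
  join L6 pred L0: · stop@L0
  join L6 pred L1: L1 stop@L0
  join L6 pred L3: L3→L1 stop@L0
  join L7 pred L5: L5→L4→L2→L1 stop@L0
  join L7 pred L6: L6 stop@L0
  join L8 pred L4: L4→L2→L1 stop@L0
  join L8 pred L7: L7 stop@L0
  DF(L0)=∅
  DF(L1)={L6,L7,L8}
  DF(L2)={L7,L8}
  DF(L3)={L6}
  DF(L4)={L7,L8}
  DF(L5)={L7}
  DF(L6)={L7}
  DF(L7)={L8}
  DF(L8)=∅

φ for f: defs {L0,L3,L4,L8}
  DF⁺ = {L6,L7,L8}

Answer: ["L6", "L7", "L8"]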